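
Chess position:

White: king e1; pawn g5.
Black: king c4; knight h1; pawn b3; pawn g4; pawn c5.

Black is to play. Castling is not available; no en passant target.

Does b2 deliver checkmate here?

no

After b2: white king on e1; in check: no.
White is not in check, so this cannot be checkmate.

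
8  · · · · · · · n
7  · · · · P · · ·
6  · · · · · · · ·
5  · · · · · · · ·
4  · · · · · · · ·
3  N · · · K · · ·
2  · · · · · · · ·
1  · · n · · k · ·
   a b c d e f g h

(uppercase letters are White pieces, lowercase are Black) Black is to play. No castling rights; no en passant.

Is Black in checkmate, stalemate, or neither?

neither

Black to move; black king on f1.
In check: no.
Legal moves for Black: Nf7, Ng6, Kg2, Kg1, Ke1, Nd3, Nb3, Ne2, Na2.
Black has 9 legal moves and is not in check → neither.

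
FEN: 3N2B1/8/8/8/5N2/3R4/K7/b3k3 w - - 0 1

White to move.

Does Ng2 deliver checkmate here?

no

After Ng2: black king on e1; in check: yes, from the white knight on g2.
Black has 3 legal replies: Kf2, Ke2, Kf1.
In check but a legal move exists → not checkmate.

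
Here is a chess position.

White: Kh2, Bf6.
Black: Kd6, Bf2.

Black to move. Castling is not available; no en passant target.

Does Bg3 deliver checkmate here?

no

After Bg3: white king on h2; in check: yes, from the black bishop on g3.
White has 5 legal replies: Kh3, Kxg3, Kg2, Kh1, Kg1.
In check but a legal move exists → not checkmate.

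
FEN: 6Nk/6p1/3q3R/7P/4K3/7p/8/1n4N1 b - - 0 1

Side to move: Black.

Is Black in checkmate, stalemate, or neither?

neither

Black to move; black king on h8.
In check: yes, from the white rook on h6.
King squares — g7: own pawn; h7: attacked by Rh6; g8: available.
Legal moves for Black: Kxg8, Qxh6, gxh6.
Black is in check but has 3 legal moves → neither.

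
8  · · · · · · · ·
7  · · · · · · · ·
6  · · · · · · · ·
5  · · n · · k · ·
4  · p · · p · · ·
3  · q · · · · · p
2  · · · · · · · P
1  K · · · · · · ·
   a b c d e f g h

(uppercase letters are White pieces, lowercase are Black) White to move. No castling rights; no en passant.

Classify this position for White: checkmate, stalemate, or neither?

White to move; white king on a1.
In check: no.
King squares — b1: attacked by Qb3; a2: attacked by Qb3; b2: attacked by Qb3.
Legal moves for White: none.
Not in check and no legal moves → stalemate.

stalemate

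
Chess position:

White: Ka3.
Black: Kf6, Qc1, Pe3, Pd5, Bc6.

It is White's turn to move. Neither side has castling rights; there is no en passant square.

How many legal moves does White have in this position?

White to move; king on a3.
In check: yes, from the black queen on c1.
Legal moves: Kb4, Kb3, Ka2.
Count: 3.

3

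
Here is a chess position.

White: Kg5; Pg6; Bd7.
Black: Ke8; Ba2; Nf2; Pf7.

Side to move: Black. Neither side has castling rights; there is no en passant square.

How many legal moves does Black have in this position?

4

Black to move; king on e8.
In check: yes, from the white bishop on d7.
Legal moves: Kf8, Kd8, Ke7, Kxd7.
Count: 4.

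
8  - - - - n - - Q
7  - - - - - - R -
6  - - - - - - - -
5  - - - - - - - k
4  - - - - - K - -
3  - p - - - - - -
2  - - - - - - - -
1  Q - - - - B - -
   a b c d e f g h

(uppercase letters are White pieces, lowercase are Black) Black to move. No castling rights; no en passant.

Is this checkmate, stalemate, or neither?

checkmate

Black to move; black king on h5.
In check: yes, from the white queen on h8.
King squares — g4: attacked by Kf4; h4: attacked by Qh8; g5: attacked by Kf4; g6: attacked by Rg7; h6: attacked by Qh8.
Legal moves for Black: none.
In check with no legal moves → checkmate.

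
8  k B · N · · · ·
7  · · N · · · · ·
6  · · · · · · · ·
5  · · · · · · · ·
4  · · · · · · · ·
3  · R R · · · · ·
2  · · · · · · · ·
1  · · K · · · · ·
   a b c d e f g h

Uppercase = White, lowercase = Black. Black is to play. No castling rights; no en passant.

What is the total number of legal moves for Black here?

Black to move; king on a8.
In check: yes, from the white knight on c7.
Legal moves: none.
Count: 0.

0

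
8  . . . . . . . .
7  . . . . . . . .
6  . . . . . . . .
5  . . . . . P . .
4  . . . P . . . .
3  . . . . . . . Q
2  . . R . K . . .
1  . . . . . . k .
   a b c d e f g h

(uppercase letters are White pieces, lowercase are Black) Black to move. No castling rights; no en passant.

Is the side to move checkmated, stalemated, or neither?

stalemate

Black to move; black king on g1.
In check: no.
King squares — f1: attacked by Ke2; h1: attacked by Qh3; f2: attacked by Ke2; g2: attacked by Qh3; h2: attacked by Qh3.
Legal moves for Black: none.
Not in check and no legal moves → stalemate.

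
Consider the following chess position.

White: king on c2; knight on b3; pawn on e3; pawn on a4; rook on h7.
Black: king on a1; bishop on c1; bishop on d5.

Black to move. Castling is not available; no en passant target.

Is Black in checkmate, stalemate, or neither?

neither

Black to move; black king on a1.
In check: yes, from the white knight on b3.
Legal moves for Black: Ka2, Bxb3+.
Black is in check but has 2 legal moves → neither.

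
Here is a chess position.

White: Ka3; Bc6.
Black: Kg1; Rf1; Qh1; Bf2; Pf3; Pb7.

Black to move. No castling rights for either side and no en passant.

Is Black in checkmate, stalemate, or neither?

neither

Black to move; black king on g1.
In check: no.
Legal moves for Black include: Ba7, Bb6, Bc5+, Bh4, Bd4, Bg3, Be3, Be1, Qh8, Qh7, Qh6, Qh5, Qh4, Qh3, Qh2, Qg2, Kh2, Kg2, ... (list truncated; more exist).
Black has legal moves and is not in check → neither.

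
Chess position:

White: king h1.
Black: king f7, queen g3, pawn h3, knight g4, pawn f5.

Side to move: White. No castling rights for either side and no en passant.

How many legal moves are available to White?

White to move; king on h1.
In check: no.
Legal moves: none.
Count: 0.

0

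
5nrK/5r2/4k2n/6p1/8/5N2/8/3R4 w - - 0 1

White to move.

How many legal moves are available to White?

0

White to move; king on h8.
In check: yes, from the black rook on g8.
Legal moves: none.
Count: 0.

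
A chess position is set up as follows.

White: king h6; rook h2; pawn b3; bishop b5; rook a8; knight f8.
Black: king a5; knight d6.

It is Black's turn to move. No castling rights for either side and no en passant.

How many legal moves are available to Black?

Black to move; king on a5.
In check: yes, from the white rook on a8.
Legal moves: Kb6, Kxb5, Kb4.
Count: 3.

3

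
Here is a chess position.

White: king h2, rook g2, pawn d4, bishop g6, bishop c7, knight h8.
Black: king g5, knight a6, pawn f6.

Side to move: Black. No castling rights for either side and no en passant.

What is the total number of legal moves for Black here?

Black to move; king on g5.
In check: yes, from the white rook on g2.
Legal moves: Kh6, Kh4.
Count: 2.

2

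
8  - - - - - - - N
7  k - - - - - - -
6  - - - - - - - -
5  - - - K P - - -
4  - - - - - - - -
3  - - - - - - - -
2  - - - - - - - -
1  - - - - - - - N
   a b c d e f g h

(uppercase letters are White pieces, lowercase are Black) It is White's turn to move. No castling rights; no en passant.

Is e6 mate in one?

After e6: black king on a7; in check: no.
Black is not in check, so this cannot be checkmate.

no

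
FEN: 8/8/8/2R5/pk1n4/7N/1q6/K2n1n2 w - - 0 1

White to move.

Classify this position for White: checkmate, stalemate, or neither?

White to move; white king on a1.
In check: yes, from the black queen on b2.
King squares — b1: attacked by Qb2; a2: attacked by Qb2; b2: attacked by Nd1.
Legal moves for White: none.
In check with no legal moves → checkmate.

checkmate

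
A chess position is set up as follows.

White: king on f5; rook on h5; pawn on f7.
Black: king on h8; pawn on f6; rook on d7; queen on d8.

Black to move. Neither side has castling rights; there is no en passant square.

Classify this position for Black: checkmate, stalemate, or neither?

neither

Black to move; black king on h8.
In check: yes, from the white rook on h5.
Legal moves for Black: Kg7.
Black is in check but has 1 legal move → neither.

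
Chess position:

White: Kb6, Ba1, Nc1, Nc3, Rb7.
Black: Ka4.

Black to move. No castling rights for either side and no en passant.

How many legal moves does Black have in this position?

Black to move; king on a4.
In check: yes, from the white knight on c3.
Legal moves: Kb4, Ka3.
Count: 2.

2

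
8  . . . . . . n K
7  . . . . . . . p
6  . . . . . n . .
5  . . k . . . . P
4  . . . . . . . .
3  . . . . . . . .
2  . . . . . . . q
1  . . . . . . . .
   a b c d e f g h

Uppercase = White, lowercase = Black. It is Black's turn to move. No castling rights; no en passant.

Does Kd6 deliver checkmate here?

After Kd6: white king on h8; in check: no.
White is not in check, so this cannot be checkmate.

no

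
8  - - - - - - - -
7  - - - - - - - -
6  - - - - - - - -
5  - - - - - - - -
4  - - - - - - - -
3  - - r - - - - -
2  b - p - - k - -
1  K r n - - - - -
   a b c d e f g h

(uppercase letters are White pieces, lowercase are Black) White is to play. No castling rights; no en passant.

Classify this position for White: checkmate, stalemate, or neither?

checkmate

White to move; white king on a1.
In check: yes, from the black rook on b1.
King squares — b1: attacked by Ba2; a2: attacked by Nc1; b2: attacked by Rb1.
Legal moves for White: none.
In check with no legal moves → checkmate.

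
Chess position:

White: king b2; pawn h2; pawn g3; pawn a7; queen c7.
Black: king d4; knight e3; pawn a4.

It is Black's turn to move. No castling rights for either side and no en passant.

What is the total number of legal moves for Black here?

12

Black to move; king on d4.
In check: no.
Legal moves: Kd5, Ke4, Kd3, Nf5, Nd5, Ng4, Nc4+, Ng2, Nc2, Nf1, Nd1+, a3+.
Count: 12.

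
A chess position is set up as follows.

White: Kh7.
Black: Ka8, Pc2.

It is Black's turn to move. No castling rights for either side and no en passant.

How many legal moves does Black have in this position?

Black to move; king on a8.
In check: no.
Legal moves: Kb8, Kb7, Ka7, c1=Q, c1=R, c1=B, c1=N.
Count: 7.

7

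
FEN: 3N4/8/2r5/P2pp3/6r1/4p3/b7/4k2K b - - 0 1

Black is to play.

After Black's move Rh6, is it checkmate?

After Rh6: white king on h1; in check: yes, from the black rook on h6.
King squares — g1: attacked by Rg4; g2: attacked by Rg4; h2: attacked by Rh6.
White has no legal moves → checkmate.

yes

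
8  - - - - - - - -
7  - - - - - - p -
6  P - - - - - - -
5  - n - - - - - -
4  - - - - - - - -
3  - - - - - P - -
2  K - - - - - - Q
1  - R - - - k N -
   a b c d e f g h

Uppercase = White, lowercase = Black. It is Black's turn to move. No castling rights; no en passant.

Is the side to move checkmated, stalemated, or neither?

Black to move; black king on f1.
In check: yes, from the white rook on b1.
King squares — e1: attacked by Rb1; g1: attacked by Rb1; e2: attacked by Ng1; f2: attacked by Qh2; g2: attacked by Qh2.
Legal moves for Black: none.
In check with no legal moves → checkmate.

checkmate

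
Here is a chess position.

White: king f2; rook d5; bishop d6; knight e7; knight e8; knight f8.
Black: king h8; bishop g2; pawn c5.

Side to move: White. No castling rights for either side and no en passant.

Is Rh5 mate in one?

yes

After Rh5: black king on h8; in check: yes, from the white rook on h5.
King squares — g7: attacked by Ne8; h7: attacked by Rh5; g8: attacked by Ne7.
Black has no legal moves → checkmate.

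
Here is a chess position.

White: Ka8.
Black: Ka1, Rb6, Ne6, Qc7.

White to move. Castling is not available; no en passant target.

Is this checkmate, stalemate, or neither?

White to move; white king on a8.
In check: no.
King squares — a7: attacked by Qc7; b7: attacked by Rb6; b8: attacked by Rb6.
Legal moves for White: none.
Not in check and no legal moves → stalemate.

stalemate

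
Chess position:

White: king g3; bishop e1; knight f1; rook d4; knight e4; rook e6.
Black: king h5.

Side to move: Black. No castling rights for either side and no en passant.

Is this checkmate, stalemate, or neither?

stalemate

Black to move; black king on h5.
In check: no.
King squares — g4: attacked by Kg3; h4: attacked by Kg3; g5: attacked by Ne4; g6: attacked by Re6; h6: attacked by Re6.
Legal moves for Black: none.
Not in check and no legal moves → stalemate.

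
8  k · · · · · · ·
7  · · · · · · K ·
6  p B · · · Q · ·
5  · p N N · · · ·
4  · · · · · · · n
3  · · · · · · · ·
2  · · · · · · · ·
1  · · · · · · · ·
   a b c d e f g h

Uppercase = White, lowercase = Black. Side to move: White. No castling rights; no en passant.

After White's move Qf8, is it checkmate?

After Qf8: black king on a8; in check: yes, from the white queen on f8.
King squares — a7: attacked by Bb6; b7: attacked by Nc5; b8: attacked by Qf8.
Black has no legal moves → checkmate.

yes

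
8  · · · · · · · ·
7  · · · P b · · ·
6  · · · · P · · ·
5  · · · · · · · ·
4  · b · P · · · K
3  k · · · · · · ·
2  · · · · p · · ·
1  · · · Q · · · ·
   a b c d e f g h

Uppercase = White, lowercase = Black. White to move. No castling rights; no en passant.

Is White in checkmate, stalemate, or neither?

neither

White to move; white king on h4.
In check: yes, from the black bishop on e7.
King squares — g3: available; h3: available; g4: available; g5: attacked by Be7; h5: available.
Legal moves for White: Kh5, Kg4, Kh3, Kg3.
White is in check but has 4 legal moves → neither.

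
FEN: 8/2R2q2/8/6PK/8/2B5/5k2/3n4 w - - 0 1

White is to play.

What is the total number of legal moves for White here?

5

White to move; king on h5.
In check: yes, from the black queen on f7.
Legal moves: Kh6, Kh4, Kg4, Rxf7+, g6.
Count: 5.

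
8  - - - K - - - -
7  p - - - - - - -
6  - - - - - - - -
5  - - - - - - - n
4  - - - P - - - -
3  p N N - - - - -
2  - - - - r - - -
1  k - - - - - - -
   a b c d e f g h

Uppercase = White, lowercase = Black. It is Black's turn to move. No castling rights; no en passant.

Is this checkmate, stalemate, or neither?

neither

Black to move; black king on a1.
In check: yes, from the white knight on b3.
King squares — b1: attacked by Nc3; a2: attacked by Nc3; b2: available.
Legal moves for Black: Kb2.
Black is in check but has 1 legal move → neither.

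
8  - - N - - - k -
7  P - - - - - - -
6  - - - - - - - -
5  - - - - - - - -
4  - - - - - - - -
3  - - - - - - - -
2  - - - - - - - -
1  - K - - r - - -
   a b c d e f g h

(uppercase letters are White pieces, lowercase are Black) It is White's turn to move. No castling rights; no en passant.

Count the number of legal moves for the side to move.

White to move; king on b1.
In check: yes, from the black rook on e1.
Legal moves: Kc2, Kb2, Ka2.
Count: 3.

3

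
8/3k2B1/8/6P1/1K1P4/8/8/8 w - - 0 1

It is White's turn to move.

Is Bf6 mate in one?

no

After Bf6: black king on d7; in check: no.
Black is not in check, so this cannot be checkmate.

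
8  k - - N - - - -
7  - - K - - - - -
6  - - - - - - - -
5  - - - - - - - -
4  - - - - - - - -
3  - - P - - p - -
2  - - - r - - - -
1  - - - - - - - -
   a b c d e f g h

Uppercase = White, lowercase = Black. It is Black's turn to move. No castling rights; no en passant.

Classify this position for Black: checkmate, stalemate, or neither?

Black to move; black king on a8.
In check: no.
Legal moves for Black: Ka7, Rxd8, Rd7+, Rd6, Rd5, Rd4, Rd3, Rh2, Rg2, Rf2, Re2, Rc2, Rb2, Ra2, Rd1, f2.
Black has 16 legal moves and is not in check → neither.

neither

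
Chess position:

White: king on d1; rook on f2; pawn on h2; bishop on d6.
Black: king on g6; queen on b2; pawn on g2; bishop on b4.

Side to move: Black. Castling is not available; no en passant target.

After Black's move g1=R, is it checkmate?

After g1=R: white king on d1; in check: yes, from the black rook on g1.
White has 1 legal reply: Rf1.
In check but a legal move exists → not checkmate.

no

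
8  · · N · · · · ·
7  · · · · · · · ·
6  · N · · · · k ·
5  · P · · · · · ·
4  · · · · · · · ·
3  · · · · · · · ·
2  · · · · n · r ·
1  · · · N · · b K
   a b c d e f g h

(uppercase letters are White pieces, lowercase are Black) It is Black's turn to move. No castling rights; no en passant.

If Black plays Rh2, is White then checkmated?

After Rh2: white king on h1; in check: yes, from the black rook on h2.
King squares — g1: attacked by Ne2; g2: attacked by Rh2; h2: attacked by Bg1.
White has no legal moves → checkmate.

yes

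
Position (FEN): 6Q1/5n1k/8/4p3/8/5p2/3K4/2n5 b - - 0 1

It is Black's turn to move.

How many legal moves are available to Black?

Black to move; king on h7.
In check: yes, from the white queen on g8.
Legal moves: Kxg8, Kh6.
Count: 2.

2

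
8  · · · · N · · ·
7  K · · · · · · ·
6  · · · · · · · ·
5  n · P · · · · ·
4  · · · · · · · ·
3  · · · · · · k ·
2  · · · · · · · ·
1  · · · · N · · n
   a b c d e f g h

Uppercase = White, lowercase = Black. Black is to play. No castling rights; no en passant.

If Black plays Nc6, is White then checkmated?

After Nc6: white king on a7; in check: yes, from the black knight on c6.
White has 4 legal replies: Ka8, Kb7, Kb6, Ka6.
In check but a legal move exists → not checkmate.

no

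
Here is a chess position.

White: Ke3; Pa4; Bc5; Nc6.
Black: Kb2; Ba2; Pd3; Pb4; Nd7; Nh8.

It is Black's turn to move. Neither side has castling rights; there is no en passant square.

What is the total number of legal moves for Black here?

Black to move; king on b2.
In check: no.
Legal moves: Nf7, Ng6, Nf8, Nb8, Nf6, Nb6, Ne5, Nxc5, Kc3, Kb3, Ka3, Kc2, Kc1, Kb1, Ka1, Bg8, Bf7, Be6, Bd5, Bc4, Bb3, Bb1, b3, d2.
Count: 24.

24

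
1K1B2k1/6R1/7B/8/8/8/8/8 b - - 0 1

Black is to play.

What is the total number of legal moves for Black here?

2

Black to move; king on g8.
In check: yes, from the white rook on g7.
Legal moves: Kh8, Kf8.
Count: 2.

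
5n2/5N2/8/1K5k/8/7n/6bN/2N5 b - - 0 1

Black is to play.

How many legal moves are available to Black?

Black to move; king on h5.
In check: no.
Legal moves: Nh7, Nd7, Ng6, Ne6, Kg6, Kh4, Ng5, Nf4, Nf2, Ng1, Ba8, Bb7, Bc6+, Bd5, Be4, Bf3, Bh1, Bf1+.
Count: 18.

18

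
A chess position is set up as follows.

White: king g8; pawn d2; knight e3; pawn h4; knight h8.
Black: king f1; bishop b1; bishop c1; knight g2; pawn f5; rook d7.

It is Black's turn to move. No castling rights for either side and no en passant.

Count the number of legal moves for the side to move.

Black to move; king on f1.
In check: yes, from the white knight on e3.
Legal moves: Kf2, Ke2, Kg1, Ke1, Nxe3.
Count: 5.

5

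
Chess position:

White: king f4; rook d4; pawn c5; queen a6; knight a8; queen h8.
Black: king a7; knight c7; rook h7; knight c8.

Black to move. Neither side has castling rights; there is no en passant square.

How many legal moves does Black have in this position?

Black to move; king on a7.
In check: yes, from the white queen on a6.
Legal moves: Kb8, Kxa6, Nxa6.
Count: 3.

3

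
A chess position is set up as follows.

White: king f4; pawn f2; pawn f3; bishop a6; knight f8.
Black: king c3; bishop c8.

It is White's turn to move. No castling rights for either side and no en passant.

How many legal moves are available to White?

16

White to move; king on f4.
In check: no.
Legal moves: Nh7, Nd7, Ng6, Ne6, Bxc8, Bb7, Bb5, Bc4, Bd3, Be2, Bf1, Kg5, Ke5, Ke4, Kg3, Ke3.
Count: 16.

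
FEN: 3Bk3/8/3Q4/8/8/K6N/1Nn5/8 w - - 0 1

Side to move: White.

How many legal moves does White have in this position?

3

White to move; king on a3.
In check: yes, from the black knight on c2.
Legal moves: Ka4, Kb3, Ka2.
Count: 3.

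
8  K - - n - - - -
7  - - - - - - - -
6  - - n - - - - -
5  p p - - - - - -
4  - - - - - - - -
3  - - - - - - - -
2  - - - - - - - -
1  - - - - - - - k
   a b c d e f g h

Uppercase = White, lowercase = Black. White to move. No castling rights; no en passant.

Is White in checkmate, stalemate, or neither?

White to move; white king on a8.
In check: no.
King squares — a7: attacked by Nc6; b7: attacked by Nd8; b8: attacked by Nc6.
Legal moves for White: none.
Not in check and no legal moves → stalemate.

stalemate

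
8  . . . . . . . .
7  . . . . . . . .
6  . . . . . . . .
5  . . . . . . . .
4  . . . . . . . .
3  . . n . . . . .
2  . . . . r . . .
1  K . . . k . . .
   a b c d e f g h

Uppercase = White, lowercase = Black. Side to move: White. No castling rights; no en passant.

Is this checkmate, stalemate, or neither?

White to move; white king on a1.
In check: no.
King squares — b1: attacked by Nc3; a2: attacked by Re2; b2: attacked by Re2.
Legal moves for White: none.
Not in check and no legal moves → stalemate.

stalemate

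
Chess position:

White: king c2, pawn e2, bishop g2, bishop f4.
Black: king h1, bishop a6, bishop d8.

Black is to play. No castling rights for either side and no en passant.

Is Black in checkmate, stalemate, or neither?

Black to move; black king on h1.
In check: yes, from the white bishop on g2.
King squares — g1: available; g2: available; h2: attacked by Bf4.
Legal moves for Black: Kxg2, Kg1.
Black is in check but has 2 legal moves → neither.

neither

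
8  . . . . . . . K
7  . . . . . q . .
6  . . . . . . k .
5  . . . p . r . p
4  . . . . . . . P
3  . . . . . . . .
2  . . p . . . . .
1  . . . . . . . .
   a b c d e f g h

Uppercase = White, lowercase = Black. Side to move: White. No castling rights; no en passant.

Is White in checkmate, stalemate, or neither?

White to move; white king on h8.
In check: no.
King squares — g7: attacked by Kg6; h7: attacked by Kg6; g8: attacked by Qf7.
Legal moves for White: none.
Not in check and no legal moves → stalemate.

stalemate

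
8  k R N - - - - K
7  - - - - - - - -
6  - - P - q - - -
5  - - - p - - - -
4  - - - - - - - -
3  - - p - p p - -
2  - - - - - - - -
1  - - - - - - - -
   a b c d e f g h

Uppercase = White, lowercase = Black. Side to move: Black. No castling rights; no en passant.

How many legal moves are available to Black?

1

Black to move; king on a8.
In check: yes, from the white rook on b8.
Legal moves: Kxb8.
Count: 1.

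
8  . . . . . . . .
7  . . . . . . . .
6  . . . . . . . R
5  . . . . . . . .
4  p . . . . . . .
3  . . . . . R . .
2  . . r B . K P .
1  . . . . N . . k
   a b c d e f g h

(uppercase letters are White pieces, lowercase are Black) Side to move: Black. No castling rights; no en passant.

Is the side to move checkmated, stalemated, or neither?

checkmate

Black to move; black king on h1.
In check: yes, from the white rook on h6.
King squares — g1: attacked by Kf2; g2: attacked by Ne1; h2: attacked by Rh6.
Legal moves for Black: none.
In check with no legal moves → checkmate.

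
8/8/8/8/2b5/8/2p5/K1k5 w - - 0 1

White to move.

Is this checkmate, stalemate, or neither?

stalemate

White to move; white king on a1.
In check: no.
King squares — b1: attacked by Kc1; a2: attacked by Bc4; b2: attacked by Kc1.
Legal moves for White: none.
Not in check and no legal moves → stalemate.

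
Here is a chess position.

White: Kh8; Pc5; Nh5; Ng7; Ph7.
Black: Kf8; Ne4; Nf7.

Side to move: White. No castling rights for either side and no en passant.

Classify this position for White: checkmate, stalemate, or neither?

White to move; white king on h8.
In check: yes, from the black knight on f7.
King squares — g7: own knight; h7: own pawn; g8: attacked by Kf8.
Legal moves for White: none.
In check with no legal moves → checkmate.

checkmate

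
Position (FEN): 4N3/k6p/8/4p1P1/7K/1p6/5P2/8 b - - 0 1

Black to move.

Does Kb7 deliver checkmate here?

no

After Kb7: white king on h4; in check: no.
White is not in check, so this cannot be checkmate.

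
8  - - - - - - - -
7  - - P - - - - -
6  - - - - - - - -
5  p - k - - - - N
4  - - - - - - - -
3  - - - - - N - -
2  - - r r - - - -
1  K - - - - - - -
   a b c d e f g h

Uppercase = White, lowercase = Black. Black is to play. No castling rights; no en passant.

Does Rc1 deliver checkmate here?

After Rc1: white king on a1; in check: yes, from the black rook on c1.
King squares — b1: attacked by Rc1; a2: attacked by Rd2; b2: attacked by Rd2.
White has no legal moves → checkmate.

yes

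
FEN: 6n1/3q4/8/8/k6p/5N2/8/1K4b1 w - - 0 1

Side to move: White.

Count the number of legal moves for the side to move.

13

White to move; king on b1.
In check: no.
Legal moves: Ng5, Ne5, Nxh4, Nd4, Nh2, Nd2, Nxg1, Ne1, Kc2, Kb2, Ka2, Kc1, Ka1.
Count: 13.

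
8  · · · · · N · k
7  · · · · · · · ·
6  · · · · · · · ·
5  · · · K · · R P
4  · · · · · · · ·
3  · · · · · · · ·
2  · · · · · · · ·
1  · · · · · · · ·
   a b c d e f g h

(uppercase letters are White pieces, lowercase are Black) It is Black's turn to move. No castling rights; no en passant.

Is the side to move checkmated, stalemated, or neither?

Black to move; black king on h8.
In check: no.
King squares — g7: attacked by Rg5; h7: attacked by Nf8; g8: attacked by Rg5.
Legal moves for Black: none.
Not in check and no legal moves → stalemate.

stalemate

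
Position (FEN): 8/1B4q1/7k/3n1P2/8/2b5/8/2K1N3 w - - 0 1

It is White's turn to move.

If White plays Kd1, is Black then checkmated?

no

After Kd1: black king on h6; in check: no.
Black is not in check, so this cannot be checkmate.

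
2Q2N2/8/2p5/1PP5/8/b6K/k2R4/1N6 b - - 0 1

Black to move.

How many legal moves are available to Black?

Black to move; king on a2.
In check: yes, from the white rook on d2.
Legal moves: Kb3, Kxb1, Ka1, Bb2.
Count: 4.

4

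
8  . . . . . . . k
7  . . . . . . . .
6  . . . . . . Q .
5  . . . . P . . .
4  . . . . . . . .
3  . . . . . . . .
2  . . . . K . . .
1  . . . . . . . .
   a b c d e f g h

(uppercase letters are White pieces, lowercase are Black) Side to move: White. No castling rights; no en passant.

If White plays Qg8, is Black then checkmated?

After Qg8: black king on h8; in check: yes, from the white queen on g8.
Black has 1 legal reply: Kxg8.
In check but a legal move exists → not checkmate.

no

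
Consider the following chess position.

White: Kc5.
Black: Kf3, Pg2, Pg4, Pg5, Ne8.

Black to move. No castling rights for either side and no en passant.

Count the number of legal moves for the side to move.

15

Black to move; king on f3.
In check: no.
Legal moves: Ng7, Nc7, Nf6, Nd6, Kf4, Ke4, Kg3, Ke3, Kf2, Ke2, g3, g1=Q+, g1=R, g1=B+, g1=N.
Count: 15.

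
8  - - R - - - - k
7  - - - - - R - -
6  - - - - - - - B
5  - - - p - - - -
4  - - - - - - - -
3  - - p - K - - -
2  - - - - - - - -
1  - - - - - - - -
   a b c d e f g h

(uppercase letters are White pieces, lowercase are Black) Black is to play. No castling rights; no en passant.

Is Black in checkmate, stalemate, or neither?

checkmate

Black to move; black king on h8.
In check: yes, from the white rook on c8.
King squares — g7: attacked by Bh6; h7: attacked by Rf7; g8: attacked by Rc8.
Legal moves for Black: none.
In check with no legal moves → checkmate.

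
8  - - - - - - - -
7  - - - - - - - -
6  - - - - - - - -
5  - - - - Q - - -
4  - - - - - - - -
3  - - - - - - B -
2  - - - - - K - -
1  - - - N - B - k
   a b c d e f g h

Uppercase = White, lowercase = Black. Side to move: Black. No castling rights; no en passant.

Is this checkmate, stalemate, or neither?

stalemate

Black to move; black king on h1.
In check: no.
King squares — g1: attacked by Kf2; g2: attacked by Bf1; h2: attacked by Bg3.
Legal moves for Black: none.
Not in check and no legal moves → stalemate.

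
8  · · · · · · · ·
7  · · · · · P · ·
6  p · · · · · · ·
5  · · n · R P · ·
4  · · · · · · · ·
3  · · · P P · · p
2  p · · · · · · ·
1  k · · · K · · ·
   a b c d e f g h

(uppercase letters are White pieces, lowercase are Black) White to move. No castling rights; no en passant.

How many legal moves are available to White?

18

White to move; king on e1.
In check: no.
Legal moves: Re8, Re7, Re6, Rd5, Rxc5, Re4, Kf2, Ke2, Kd2, Kf1, Kd1, f8=Q, f8=R, f8=B, f8=N, f6, e4, d4.
Count: 18.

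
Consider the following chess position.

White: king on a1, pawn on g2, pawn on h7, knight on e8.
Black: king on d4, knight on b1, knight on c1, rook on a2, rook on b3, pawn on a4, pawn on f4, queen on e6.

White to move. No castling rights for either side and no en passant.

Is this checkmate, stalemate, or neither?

White to move; white king on a1.
In check: yes, from the black rook on a2.
King squares — b1: attacked by Rb3; a2: attacked by Nc1; b2: attacked by Ra2.
Legal moves for White: none.
In check with no legal moves → checkmate.

checkmate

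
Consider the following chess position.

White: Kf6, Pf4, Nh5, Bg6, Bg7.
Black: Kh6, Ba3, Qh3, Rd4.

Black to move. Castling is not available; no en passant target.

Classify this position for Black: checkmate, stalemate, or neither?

checkmate

Black to move; black king on h6.
In check: yes, from the white bishop on g7.
King squares — g5: attacked by Pf4; h5: attacked by Bg6; g6: attacked by Kf6; g7: attacked by Nh5; h7: attacked by Bg6.
Legal moves for Black: none.
In check with no legal moves → checkmate.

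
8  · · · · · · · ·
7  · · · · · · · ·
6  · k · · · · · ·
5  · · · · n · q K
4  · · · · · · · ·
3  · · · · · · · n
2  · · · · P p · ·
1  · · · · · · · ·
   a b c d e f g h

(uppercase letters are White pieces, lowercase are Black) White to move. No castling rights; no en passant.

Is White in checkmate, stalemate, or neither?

White to move; white king on h5.
In check: yes, from the black queen on g5.
King squares — g4: attacked by Ne5; h4: attacked by Qg5; g5: attacked by Nh3; g6: attacked by Ne5; h6: attacked by Qg5.
Legal moves for White: none.
In check with no legal moves → checkmate.

checkmate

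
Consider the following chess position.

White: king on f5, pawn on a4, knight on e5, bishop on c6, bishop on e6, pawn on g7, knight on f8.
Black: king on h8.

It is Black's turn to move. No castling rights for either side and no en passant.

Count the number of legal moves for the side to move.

Black to move; king on h8.
In check: yes, from the white pawn on g7.
Legal moves: Kxg7.
Count: 1.

1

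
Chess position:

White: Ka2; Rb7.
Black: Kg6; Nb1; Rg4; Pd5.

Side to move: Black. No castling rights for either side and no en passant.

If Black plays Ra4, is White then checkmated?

no

After Ra4: white king on a2; in check: yes, from the black rook on a4.
White has 3 legal replies: Kb3, Kb2, Kxb1.
In check but a legal move exists → not checkmate.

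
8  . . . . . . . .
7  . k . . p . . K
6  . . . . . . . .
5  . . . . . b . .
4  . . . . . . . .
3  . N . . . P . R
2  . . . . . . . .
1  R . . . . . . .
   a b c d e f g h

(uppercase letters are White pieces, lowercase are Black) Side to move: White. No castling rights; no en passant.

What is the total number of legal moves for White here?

White to move; king on h7.
In check: yes, from the black bishop on f5.
Legal moves: Kh8, Kg8, Kg7, Kh6.
Count: 4.

4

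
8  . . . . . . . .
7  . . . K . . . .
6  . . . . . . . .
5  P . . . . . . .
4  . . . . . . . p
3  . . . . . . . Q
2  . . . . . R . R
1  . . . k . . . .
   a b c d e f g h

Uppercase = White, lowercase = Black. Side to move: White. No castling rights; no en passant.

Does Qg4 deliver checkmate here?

After Qg4: black king on d1; in check: yes, from the white queen on g4.
Black has 2 legal replies: Ke1, Kc1.
In check but a legal move exists → not checkmate.

no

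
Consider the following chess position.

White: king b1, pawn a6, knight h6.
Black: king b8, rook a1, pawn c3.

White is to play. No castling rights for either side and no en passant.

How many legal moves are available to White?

White to move; king on b1.
In check: yes, from the black rook on a1.
Legal moves: Kc2, Kxa1.
Count: 2.

2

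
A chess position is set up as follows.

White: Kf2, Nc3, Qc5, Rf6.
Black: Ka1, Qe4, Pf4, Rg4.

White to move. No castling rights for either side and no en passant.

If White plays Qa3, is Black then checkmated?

yes

After Qa3: black king on a1; in check: yes, from the white queen on a3.
King squares — b1: attacked by Nc3; a2: attacked by Qa3; b2: attacked by Qa3.
Black has no legal moves → checkmate.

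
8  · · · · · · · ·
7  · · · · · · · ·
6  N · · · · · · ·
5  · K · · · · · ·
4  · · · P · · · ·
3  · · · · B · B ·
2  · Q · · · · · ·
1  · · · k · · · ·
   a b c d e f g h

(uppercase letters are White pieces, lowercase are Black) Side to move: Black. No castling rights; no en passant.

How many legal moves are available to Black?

Black to move; king on d1.
In check: no.
Legal moves: none.
Count: 0.

0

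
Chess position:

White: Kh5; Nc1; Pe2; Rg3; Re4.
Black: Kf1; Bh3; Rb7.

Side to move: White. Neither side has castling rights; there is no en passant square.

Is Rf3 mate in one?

no

After Rf3: black king on f1; in check: yes, from the white rook on f3.
Black has 3 legal replies: Kg2, Kg1, Ke1.
In check but a legal move exists → not checkmate.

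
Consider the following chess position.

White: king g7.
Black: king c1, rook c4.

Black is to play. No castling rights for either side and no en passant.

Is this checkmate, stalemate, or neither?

neither

Black to move; black king on c1.
In check: no.
Legal moves for Black: Rc8, Rc7+, Rc6, Rc5, Rh4, Rg4+, Rf4, Re4, Rd4, Rb4, Ra4, Rc3, Rc2, Kd2, Kc2, Kb2, Kd1, Kb1.
Black has 18 legal moves and is not in check → neither.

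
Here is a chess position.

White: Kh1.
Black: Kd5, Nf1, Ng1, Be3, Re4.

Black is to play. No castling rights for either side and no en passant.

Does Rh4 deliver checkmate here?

no

After Rh4: white king on h1; in check: yes, from the black rook on h4.
White has 1 legal reply: Kg2.
In check but a legal move exists → not checkmate.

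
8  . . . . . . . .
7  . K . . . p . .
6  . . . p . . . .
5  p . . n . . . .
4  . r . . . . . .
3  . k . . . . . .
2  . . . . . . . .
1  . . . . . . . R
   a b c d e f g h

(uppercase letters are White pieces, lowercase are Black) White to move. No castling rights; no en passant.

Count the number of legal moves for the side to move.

White to move; king on b7.
In check: yes, from the black rook on b4.
Legal moves: Kc8, Ka8, Ka7, Kc6, Ka6.
Count: 5.

5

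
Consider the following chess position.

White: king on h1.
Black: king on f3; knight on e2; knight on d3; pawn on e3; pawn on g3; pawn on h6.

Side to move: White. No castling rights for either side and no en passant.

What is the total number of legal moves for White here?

0

White to move; king on h1.
In check: no.
Legal moves: none.
Count: 0.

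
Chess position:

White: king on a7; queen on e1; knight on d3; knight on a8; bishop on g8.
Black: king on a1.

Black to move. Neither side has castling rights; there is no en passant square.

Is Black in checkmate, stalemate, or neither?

Black to move; black king on a1.
In check: yes, from the white queen on e1.
King squares — b1: attacked by Qe1; a2: attacked by Bg8; b2: attacked by Nd3.
Legal moves for Black: none.
In check with no legal moves → checkmate.

checkmate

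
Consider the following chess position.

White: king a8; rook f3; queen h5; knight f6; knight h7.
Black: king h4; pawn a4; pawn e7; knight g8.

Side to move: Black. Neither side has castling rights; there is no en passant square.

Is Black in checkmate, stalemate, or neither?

checkmate

Black to move; black king on h4.
In check: yes, from the white queen on h5.
King squares — g3: attacked by Rf3; h3: attacked by Rf3; g4: attacked by Qh5; g5: attacked by Qh5; h5: attacked by Nf6.
Legal moves for Black: none.
In check with no legal moves → checkmate.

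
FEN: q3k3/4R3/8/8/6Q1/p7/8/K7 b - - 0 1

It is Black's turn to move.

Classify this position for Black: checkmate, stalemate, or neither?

Black to move; black king on e8.
In check: yes, from the white rook on e7.
King squares — d7: attacked by Qg4; e7: available; f7: attacked by Re7; d8: available; f8: available.
Legal moves for Black: Kf8, Kd8, Kxe7.
Black is in check but has 3 legal moves → neither.

neither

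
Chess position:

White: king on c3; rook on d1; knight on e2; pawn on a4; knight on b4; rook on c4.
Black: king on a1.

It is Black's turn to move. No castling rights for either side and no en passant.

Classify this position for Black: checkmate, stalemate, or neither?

Black to move; black king on a1.
In check: yes, from the white rook on d1.
King squares — b1: attacked by Rd1; a2: attacked by Nb4; b2: attacked by Kc3.
Legal moves for Black: none.
In check with no legal moves → checkmate.

checkmate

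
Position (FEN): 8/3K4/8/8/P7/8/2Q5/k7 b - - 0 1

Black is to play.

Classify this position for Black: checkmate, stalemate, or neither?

Black to move; black king on a1.
In check: no.
King squares — b1: attacked by Qc2; a2: attacked by Qc2; b2: attacked by Qc2.
Legal moves for Black: none.
Not in check and no legal moves → stalemate.

stalemate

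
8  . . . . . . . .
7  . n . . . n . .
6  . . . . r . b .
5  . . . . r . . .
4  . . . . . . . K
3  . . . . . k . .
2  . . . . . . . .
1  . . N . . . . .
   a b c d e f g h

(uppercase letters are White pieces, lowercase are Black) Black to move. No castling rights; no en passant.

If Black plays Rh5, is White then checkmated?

After Rh5: white king on h4; in check: yes, from the black rook on h5.
King squares — g3: attacked by Kf3; h3: attacked by Rh5; g4: attacked by Kf3; g5: attacked by Rh5; h5: attacked by Bg6.
White has no legal moves → checkmate.

yes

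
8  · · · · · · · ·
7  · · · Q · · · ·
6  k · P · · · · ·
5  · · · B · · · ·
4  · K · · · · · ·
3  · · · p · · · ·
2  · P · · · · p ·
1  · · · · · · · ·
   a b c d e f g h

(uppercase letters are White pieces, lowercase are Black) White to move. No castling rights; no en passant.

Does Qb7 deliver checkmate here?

After Qb7: black king on a6; in check: yes, from the white queen on b7.
King squares — a5: attacked by Kb4; b5: attacked by Kb4; b6: attacked by Qb7; a7: attacked by Qb7; b7: attacked by Pc6.
Black has no legal moves → checkmate.

yes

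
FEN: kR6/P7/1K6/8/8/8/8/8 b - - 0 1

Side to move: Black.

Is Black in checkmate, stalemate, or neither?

Black to move; black king on a8.
In check: yes, from the white rook on b8.
King squares — a7: attacked by Kb6; b7: attacked by Kb6; b8: attacked by Pa7.
Legal moves for Black: none.
In check with no legal moves → checkmate.

checkmate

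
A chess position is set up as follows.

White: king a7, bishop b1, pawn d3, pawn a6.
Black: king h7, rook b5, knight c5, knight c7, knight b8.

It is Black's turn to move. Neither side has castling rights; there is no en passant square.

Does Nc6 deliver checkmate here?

yes

After Nc6: white king on a7; in check: yes, from the black knight on c6.
King squares — a6: own pawn; b6: attacked by Rb5; b7: attacked by Rb5; a8: attacked by Nc7; b8: attacked by Rb5.
White has no legal moves → checkmate.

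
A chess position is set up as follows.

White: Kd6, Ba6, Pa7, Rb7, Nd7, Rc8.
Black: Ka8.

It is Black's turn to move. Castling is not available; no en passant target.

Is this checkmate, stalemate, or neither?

Black to move; black king on a8.
In check: yes, from the white rook on c8.
King squares — a7: attacked by Rb7; b7: attacked by Ba6; b8: attacked by Pa7.
Legal moves for Black: none.
In check with no legal moves → checkmate.

checkmate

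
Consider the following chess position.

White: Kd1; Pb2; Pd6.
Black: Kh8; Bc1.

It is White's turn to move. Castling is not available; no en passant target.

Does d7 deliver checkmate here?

no

After d7: black king on h8; in check: no.
Black is not in check, so this cannot be checkmate.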